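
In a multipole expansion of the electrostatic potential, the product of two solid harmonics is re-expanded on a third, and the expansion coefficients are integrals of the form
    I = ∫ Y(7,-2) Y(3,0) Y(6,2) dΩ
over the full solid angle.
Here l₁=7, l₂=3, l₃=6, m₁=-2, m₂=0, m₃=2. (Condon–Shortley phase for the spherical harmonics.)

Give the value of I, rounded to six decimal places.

0.080527

m-sum 0 ✓  L=16 even ✓  4≤6≤10 ✓
Π(2lᵢ+1) = 15×7×13 = 1365
triangle coeff Δ(7,3,6) = 1/2042040
Σ_t [1,3]: t=1:−1/207360 t=2:+1/57600 t=3:−1/207360 = 1/129600
(3j)²=168/12155 [(7 3 6; 0 0 0)], sign=+1
Σ_t [1,3]: t=1:−1/967680 t=2:+1/120960 t=3:−1/207360 = 1/414720
(3j)²=21/4862 [(7 3 6; -2 0 2)], sign=+1
⇒ 4πI² = 37044/454597
I = (+1)√(37044/454597/(4π)) = 0.08052685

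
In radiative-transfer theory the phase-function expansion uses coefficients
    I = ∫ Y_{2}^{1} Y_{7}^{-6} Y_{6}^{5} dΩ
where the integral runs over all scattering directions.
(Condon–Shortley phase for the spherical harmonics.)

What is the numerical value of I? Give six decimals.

Σlᵢ=15 odd — θ-integrand is odd under cosθ→−cosθ; I=0

0.000000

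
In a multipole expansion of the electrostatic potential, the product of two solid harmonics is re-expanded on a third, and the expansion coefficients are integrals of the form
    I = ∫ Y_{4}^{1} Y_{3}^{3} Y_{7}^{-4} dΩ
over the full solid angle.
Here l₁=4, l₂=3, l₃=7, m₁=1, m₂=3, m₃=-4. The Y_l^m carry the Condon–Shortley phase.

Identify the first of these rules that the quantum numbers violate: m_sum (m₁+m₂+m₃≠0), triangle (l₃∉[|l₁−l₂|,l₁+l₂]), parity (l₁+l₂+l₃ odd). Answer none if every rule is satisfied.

Σmᵢ = 0  ✓
l₃∈[|l₁−l₂|,l₁+l₂]=[1,7], have l₃=7  ✓
Σlᵢ = 14 ⇒ even  ✓

none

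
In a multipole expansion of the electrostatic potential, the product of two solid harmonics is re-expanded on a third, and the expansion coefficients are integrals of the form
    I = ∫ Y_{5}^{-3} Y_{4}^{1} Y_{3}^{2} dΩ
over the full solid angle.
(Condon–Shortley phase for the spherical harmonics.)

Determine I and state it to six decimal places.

-0.035836

Rules hold: Σm=0, L=12 even, 1≤3≤9.
N = 11·9·7 = 693
Δ = 6!·4!·2!/13! = 1/180180
Racah Σ t=2..4: t=2:+1/576 t=3:−1/144 t=4:+1/576 = -1/288
⇒ 3j(5 4 3; 0 0 0)² = 20/1001, sgn +1
Racah Σ t=4..5: t=4:+1/1152 t=5:−1/1440 = 1/5760
⇒ 3j(5 4 3; -3 1 2)² = 1/858, sgn -1
4πI² = N·(3j₀)²·(3jₘ)² = 30/1859
I = -1·√(0.0161377/4π) = -0.03583571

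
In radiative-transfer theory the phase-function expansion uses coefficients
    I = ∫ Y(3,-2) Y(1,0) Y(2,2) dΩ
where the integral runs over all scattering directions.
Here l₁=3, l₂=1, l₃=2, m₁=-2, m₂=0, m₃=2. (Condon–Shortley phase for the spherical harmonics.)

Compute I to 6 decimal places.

Rules hold: Σm=0, L=6 even, 2≤2≤4.
N = 7·3·5 = 105
Δ = 2!·4!·0!/7! = 1/105
Racah Σ t=1..1: t=1:−1/4 = -1/4
⇒ 3j(3 1 2; 0 0 0)² = 3/35, sgn -1
Racah Σ t=1..1: t=1:−1/24 = -1/24
⇒ 3j(3 1 2; -2 0 2)² = 1/21, sgn -1
4πI² = N·(3j₀)²·(3jₘ)² = 3/7
I = +1·√(0.428571/4π) = 0.18467439

0.184674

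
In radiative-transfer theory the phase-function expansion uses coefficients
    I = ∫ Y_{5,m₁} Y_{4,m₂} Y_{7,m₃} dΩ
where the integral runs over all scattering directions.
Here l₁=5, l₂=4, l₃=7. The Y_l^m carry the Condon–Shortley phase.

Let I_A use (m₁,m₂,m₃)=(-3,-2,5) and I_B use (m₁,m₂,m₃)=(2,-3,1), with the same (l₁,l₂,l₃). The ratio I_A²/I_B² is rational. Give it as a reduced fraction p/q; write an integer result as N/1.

30899/34300

Shared (l₁,l₂,l₃)=(5,4,7): N and (l;000)² cancel in I_A²/I_B².
A: Δ = 2!·8!·6!/17! = 1/6126120; Racah Σ t=0..2: t=0:+1/3870720 t=1:−1/604800 t=2:+1/2073600 = -53/58060800; ⇒ 3j(5 4 7; -3 -2 5)² = 2809/185640, sgn -1
B: Δ = 2!·8!·6!/17! = 1/6126120; Racah Σ t=0..1: t=0:+1/172800 t=1:−1/1036800 = 1/207360; ⇒ 3j(5 4 7; 2 -3 1)² = 245/14586, sgn +1
I_A²/I_B² = (2809/185640)/(245/14586) = 30899/34300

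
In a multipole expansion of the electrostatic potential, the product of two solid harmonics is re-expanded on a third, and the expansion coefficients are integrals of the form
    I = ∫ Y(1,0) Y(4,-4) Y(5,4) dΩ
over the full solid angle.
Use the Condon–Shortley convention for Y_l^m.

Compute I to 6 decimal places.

0.147319

Rules hold: Σm=0, L=10 even, 3≤5≤5.
N = 3·9·11 = 297
Δ = 0!·2!·8!/11! = 1/495
Racah Σ t=0..0: t=0:+1/576 = 1/576
⇒ 3j(1 4 5; 0 0 0)² = 5/99, sgn -1
Racah Σ t=0..0: t=0:+1/40320 = 1/40320
⇒ 3j(1 4 5; 0 -4 4)² = 1/55, sgn -1
4πI² = N·(3j₀)²·(3jₘ)² = 3/11
I = +1·√(0.272727/4π) = 0.14731920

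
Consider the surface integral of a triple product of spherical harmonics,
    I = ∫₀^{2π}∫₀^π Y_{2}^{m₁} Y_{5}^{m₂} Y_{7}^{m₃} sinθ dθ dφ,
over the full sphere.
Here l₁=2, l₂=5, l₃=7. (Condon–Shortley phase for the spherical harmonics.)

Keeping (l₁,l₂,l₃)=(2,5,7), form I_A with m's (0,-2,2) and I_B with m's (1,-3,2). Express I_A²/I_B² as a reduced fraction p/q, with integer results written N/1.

4/1

l's match ⇒ only the (l;m) 3-j factors differ between A and B.
A: triangle coeff Δ(2,5,7) = 1/15015; Σ_t [0,0]: t=0:+1/120960 = 1/120960; (3j)²=24/1001 [(2 5 7; 0 -2 2)], sign=-1
B: triangle coeff Δ(2,5,7) = 1/15015; Σ_t [0,0]: t=0:+1/483840 = 1/483840; (3j)²=6/1001 [(2 5 7; 1 -3 2)], sign=-1
I_A²/I_B² = (24/1001)/(6/1001) = 4/1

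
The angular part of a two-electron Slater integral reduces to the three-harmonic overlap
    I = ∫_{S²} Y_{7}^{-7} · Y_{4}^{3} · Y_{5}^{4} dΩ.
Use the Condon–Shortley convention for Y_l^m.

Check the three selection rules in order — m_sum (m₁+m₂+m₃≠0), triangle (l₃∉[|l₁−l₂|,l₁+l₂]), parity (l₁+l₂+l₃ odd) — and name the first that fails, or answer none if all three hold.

none

m₁+m₂+m₃ = -7 + 3 + 4 = 0  ✓
triangle: |7−4|=3 ≤ l₃=5 ≤ 7+4=11  ✓
parity: l₁+l₂+l₃ = 16 is even  ✓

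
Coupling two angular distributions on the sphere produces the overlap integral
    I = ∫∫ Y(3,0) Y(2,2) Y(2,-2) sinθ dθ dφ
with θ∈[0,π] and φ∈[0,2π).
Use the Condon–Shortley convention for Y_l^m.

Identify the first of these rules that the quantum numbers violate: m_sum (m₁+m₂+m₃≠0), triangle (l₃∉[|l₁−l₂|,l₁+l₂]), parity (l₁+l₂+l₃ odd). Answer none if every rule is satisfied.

Σmᵢ = 0  ✓
l₃∈[|l₁−l₂|,l₁+l₂]=[1,5], have l₃=2  ✓
Σlᵢ = 7 ⇒ odd  ✗

parity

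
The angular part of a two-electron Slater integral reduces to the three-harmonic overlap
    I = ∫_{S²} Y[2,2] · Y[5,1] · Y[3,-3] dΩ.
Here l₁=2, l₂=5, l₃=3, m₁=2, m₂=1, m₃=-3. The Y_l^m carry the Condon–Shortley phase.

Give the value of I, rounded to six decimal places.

m-sum 0 ✓  L=10 even ✓  3≤3≤7 ✓
Π(2lᵢ+1) = 5×11×7 = 385
triangle coeff Δ(2,5,3) = 1/2310
Σ_t [2,2]: t=2:+1/144 = 1/144
(3j)²=10/231 [(2 5 3; 0 0 0)], sign=-1
Σ_t [0,0]: t=0:+1/17280 = 1/17280
(3j)²=1/2310 [(2 5 3; 2 1 -3)], sign=+1
⇒ 4πI² = 5/693
I = (-1)√(5/693/(4π)) = -0.02396147

-0.023961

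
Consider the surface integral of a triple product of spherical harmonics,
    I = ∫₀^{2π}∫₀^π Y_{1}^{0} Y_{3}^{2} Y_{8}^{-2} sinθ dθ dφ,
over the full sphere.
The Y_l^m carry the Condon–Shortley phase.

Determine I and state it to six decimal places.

|1−3|≤8≤1+3 violated ⇒ I = 0

0.000000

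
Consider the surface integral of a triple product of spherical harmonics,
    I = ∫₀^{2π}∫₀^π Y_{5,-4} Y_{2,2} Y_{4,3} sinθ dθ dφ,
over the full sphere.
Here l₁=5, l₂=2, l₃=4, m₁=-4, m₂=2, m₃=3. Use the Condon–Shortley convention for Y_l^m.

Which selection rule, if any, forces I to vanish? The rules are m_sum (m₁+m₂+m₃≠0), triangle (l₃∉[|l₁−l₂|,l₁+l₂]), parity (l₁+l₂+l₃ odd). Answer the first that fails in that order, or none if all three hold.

Σmᵢ = 1  ✗
l₃∈[|l₁−l₂|,l₁+l₂]=[3,7], have l₃=4
Σlᵢ = 11 ⇒ odd

m_sum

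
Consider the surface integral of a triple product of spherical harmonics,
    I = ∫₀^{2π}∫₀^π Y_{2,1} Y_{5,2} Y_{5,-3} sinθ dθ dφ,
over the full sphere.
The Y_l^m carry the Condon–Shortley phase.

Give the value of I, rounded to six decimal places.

Rules hold: Σm=0, L=12 even, 3≤5≤7.
N = 5·11·11 = 605
Δ = 2!·2!·8!/13! = 1/38610
Racah Σ t=0..2: t=0:+1/2880 t=1:−1/576 t=2:+1/2880 = -1/960
⇒ 3j(2 5 5; 0 0 0)² = 10/429, sgn +1
Racah Σ t=0..1: t=0:+1/10080 t=1:−1/2880 = -1/4032
⇒ 3j(2 5 5; 1 2 -3)² = 10/429, sgn -1
4πI² = N·(3j₀)²·(3jₘ)² = 500/1521
I = -1·√(0.328731/4π) = -0.16173926

-0.161739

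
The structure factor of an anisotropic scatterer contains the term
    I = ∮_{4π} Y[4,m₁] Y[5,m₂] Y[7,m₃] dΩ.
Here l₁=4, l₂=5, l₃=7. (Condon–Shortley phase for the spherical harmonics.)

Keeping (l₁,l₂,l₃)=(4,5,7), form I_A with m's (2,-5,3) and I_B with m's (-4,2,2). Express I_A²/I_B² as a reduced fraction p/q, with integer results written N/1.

Same 4,5,7: normalisation and zero-m 3j drop out of the ratio.
A: Δ: 2! 6! 8! / 17! → 1/6126120; sum: t=0:+1/3870720 = 1/3870720; 3j²(4 5 7; 2 -5 3) = Δ·Π!·Σ² = 675/136136  (sign +1)
B: Δ: 2! 6! 8! / 17! → 1/6126120; sum: t=2:+1/1036800 = 1/1036800; 3j²(4 5 7; -4 2 2) = Δ·Π!·Σ² = 98/12155  (sign -1)
I_A²/I_B² = (675/136136)/(98/12155) = 3375/5488

3375/5488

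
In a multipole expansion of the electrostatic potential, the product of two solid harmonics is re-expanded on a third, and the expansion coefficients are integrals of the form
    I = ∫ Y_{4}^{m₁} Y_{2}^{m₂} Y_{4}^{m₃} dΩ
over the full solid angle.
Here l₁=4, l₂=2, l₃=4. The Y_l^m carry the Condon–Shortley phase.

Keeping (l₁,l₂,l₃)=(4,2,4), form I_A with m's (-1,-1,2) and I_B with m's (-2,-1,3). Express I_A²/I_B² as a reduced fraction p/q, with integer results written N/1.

81/175

Same 4,2,4: normalisation and zero-m 3j drop out of the ratio.
A: Δ: 2! 6! 2! / 11! → 1/13860; sum: t=0:+1/240 t=1:−1/96 = -1/160; 3j²(4 2 4; -1 -1 2) = Δ·Π!·Σ² = 27/1540  (sign -1)
B: Δ: 2! 6! 2! / 11! → 1/13860; sum: t=0:+1/1440 t=1:−1/240 = -1/288; 3j²(4 2 4; -2 -1 3) = Δ·Π!·Σ² = 5/132  (sign +1)
I_A²/I_B² = (27/1540)/(5/132) = 81/175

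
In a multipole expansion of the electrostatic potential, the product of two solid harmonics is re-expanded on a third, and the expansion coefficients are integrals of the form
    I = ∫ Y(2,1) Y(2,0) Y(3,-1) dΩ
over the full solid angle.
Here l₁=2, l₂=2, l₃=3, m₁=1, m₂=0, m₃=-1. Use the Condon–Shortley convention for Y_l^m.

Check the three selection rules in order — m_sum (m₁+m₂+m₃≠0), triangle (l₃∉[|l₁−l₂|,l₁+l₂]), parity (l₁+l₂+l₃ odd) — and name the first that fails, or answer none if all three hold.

parity

Σmᵢ = 0  ✓
l₃∈[|l₁−l₂|,l₁+l₂]=[0,4], have l₃=3  ✓
Σlᵢ = 7 ⇒ odd  ✗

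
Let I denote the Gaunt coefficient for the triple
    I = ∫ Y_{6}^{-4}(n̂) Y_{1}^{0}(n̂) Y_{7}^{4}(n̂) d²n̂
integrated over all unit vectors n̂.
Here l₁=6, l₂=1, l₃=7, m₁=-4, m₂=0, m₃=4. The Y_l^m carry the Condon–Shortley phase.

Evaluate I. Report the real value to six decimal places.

0.201000

Checks pass: Σm=0; 14 even; l₃=7∈[5,7].
(2·6+1)(2·1+1)(2·7+1) = 585
Δ: 0! 12! 2! / 15! → 1/1365
sum: t=0:+1/518400 = 1/518400
3j²(6 1 7; 0 0 0) = Δ·Π!·Σ² = 7/195  (sign -1)
sum: t=0:+1/7257600 = 1/7257600
3j²(6 1 7; -4 0 4) = Δ·Π!·Σ² = 11/455  (sign -1)
combine: 4πI² = 585·7/195·11/455 = 33/65
take √, sign +1: I = 0.20099968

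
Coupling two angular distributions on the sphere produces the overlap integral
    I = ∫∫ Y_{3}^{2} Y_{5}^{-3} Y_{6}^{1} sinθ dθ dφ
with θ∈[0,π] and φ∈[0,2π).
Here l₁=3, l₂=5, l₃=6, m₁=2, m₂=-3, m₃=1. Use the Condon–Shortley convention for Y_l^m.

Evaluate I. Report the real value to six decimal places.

0.166435

m-sum 0 ✓  L=14 even ✓  2≤6≤8 ✓
Π(2lᵢ+1) = 7×11×13 = 1001
triangle coeff Δ(3,5,6) = 1/675675
Σ_t [0,2]: t=0:+1/8640 t=1:−1/2304 t=2:+1/8640 = -7/34560
(3j)²=7/429 [(3 5 6; 0 0 0)], sign=-1
Σ_t [0,1]: t=0:+1/17280 t=1:−1/120960 = 1/20160
(3j)²=64/3003 [(3 5 6; 2 -3 1)], sign=-1
⇒ 4πI² = 448/1287
I = (+1)√(448/1287/(4π)) = 0.16643505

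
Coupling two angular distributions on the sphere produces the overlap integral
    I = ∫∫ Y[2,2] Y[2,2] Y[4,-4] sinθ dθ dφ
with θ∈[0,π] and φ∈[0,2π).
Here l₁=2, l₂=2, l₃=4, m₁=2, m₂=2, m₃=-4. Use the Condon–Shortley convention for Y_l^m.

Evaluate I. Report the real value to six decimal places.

0.337168

Checks pass: Σm=0; 8 even; l₃=4∈[0,4].
(2·2+1)(2·2+1)(2·4+1) = 225
Δ: 0! 4! 4! / 9! → 1/630
sum: t=0:+1/16 = 1/16
3j²(2 2 4; 0 0 0) = Δ·Π!·Σ² = 2/35  (sign +1)
sum: t=0:+1/576 = 1/576
3j²(2 2 4; 2 2 -4) = Δ·Π!·Σ² = 1/9  (sign +1)
combine: 4πI² = 225·2/35·1/9 = 10/7
take √, sign +1: I = 0.33716777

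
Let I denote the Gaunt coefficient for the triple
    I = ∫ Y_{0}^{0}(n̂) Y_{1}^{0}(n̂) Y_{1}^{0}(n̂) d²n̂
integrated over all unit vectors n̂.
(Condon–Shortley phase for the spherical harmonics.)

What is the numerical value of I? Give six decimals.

0.282095

Checks pass: Σm=0; 2 even; l₃=1∈[1,1].
(2·0+1)(2·1+1)(2·1+1) = 9
Δ: 0! 0! 2! / 3! → 1/3
sum: t=0:+1/1 = 1/1
3j²(0 1 1; 0 0 0) = Δ·Π!·Σ² = 1/3  (sign -1)
(m-triple is (0,0,0) — same symbol as above.)
combine: 4πI² = 9·1/3·1/3 = 1/1
take √, sign +1: I = 0.28209479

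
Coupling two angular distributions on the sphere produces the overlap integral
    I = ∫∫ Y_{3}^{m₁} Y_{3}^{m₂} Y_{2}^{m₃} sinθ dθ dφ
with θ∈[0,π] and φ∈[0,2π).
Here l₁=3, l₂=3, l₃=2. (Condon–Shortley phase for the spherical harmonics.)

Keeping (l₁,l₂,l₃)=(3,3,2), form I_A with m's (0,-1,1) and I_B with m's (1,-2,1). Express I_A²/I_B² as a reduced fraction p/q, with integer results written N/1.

l's match ⇒ only the (l;m) 3-j factors differ between A and B.
A: triangle coeff Δ(3,3,2) = 1/3780; Σ_t [1,2]: t=1:−1/12 t=2:+1/8 = 1/24; (3j)²=1/210 [(3 3 2; 0 -1 1)], sign=-1
B: triangle coeff Δ(3,3,2) = 1/3780; Σ_t [0,1]: t=0:+1/48 t=1:−1/12 = -1/16; (3j)²=1/28 [(3 3 2; 1 -2 1)], sign=+1
I_A²/I_B² = (1/210)/(1/28) = 2/15

2/15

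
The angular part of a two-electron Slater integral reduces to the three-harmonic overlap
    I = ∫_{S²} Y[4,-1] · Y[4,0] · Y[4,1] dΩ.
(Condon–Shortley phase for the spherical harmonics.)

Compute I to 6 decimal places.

m-sum 0 ✓  L=12 even ✓  0≤4≤8 ✓
Π(2lᵢ+1) = 9×9×9 = 729
triangle coeff Δ(4,4,4) = 1/450450
Σ_t [0,4]: t=0:+1/13824 t=1:−1/216 t=2:+1/64 t=3:−1/216 t=4:+1/13824 = 5/768
(3j)²=18/1001 [(4 4 4; 0 0 0)], sign=+1
Σ_t [1,4]: t=1:−1/864 t=2:+1/96 t=3:−1/144 t=4:+1/3456 = 1/384
(3j)²=9/2002 [(4 4 4; -1 0 1)], sign=-1
⇒ 4πI² = 59049/1002001
I = (-1)√(59049/1002001/(4π)) = -0.06848055

-0.068481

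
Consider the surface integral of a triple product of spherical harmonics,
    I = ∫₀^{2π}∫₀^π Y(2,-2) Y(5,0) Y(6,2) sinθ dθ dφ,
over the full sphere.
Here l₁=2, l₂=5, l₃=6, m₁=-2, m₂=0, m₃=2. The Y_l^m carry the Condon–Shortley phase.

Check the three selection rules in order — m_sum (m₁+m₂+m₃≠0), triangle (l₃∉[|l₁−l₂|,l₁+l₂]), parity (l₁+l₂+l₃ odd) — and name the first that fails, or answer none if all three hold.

azimuthal sum: -2 + 0 + 2 = 0  ✓
3 ≤ 6 ≤ 7 (triangle on l)  ✓
L = 2 + 5 + 6 = 13 (odd)  ✗

parity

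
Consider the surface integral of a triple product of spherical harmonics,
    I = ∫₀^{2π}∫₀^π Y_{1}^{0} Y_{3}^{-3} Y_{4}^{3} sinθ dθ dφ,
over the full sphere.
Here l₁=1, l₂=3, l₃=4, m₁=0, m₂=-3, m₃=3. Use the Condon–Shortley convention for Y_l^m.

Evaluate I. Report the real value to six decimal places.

-0.162868

Rules hold: Σm=0, L=8 even, 2≤4≤4.
N = 3·7·9 = 189
Δ = 0!·2!·6!/9! = 1/252
Racah Σ t=0..0: t=0:+1/36 = 1/36
⇒ 3j(1 3 4; 0 0 0)² = 4/63, sgn +1
Racah Σ t=0..0: t=0:+1/720 = 1/720
⇒ 3j(1 3 4; 0 -3 3)² = 1/36, sgn -1
4πI² = N·(3j₀)²·(3jₘ)² = 1/3
I = -1·√(0.333333/4π) = -0.16286750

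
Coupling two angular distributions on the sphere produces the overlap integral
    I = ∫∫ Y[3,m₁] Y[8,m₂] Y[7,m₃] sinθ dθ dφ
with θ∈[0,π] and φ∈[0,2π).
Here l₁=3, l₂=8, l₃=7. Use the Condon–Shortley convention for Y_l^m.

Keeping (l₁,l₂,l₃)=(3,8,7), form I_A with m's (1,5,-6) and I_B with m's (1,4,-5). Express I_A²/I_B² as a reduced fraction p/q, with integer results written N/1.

Same 3,8,7: normalisation and zero-m 3j drop out of the ratio.
A: Δ: 4! 2! 12! / 19! → 1/5290740; sum: t=1:−1/2874009600 t=2:+1/319334400 = 1/359251200; 3j²(3 8 7; 1 5 -6) = Δ·Π!·Σ² = 1664/101745  (sign -1)
B: Δ: 4! 2! 12! / 19! → 1/5290740; sum: t=0:+1/22992076800 t=1:−1/239500800 t=2:+1/58060800 = 43/3284582400; 3j²(3 8 7; 1 4 -5) = Δ·Π!·Σ² = 12943/755820  (sign +1)
I_A²/I_B² = (1664/101745)/(12943/755820) = 86528/90601

86528/90601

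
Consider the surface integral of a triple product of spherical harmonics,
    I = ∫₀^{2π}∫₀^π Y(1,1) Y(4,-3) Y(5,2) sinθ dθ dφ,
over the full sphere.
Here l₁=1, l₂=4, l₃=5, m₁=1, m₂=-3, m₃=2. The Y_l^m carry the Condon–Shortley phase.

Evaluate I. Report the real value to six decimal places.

m-sum 0 ✓  L=10 even ✓  3≤5≤5 ✓
Π(2lᵢ+1) = 3×9×11 = 297
triangle coeff Δ(1,4,5) = 1/495
Σ_t [0,0]: t=0:+1/576 = 1/576
(3j)²=5/99 [(1 4 5; 0 0 0)], sign=-1
Σ_t [0,0]: t=0:+1/10080 = 1/10080
(3j)²=1/165 [(1 4 5; 1 -3 2)], sign=-1
⇒ 4πI² = 1/11
I = (+1)√(1/11/(4π)) = 0.08505478

0.085055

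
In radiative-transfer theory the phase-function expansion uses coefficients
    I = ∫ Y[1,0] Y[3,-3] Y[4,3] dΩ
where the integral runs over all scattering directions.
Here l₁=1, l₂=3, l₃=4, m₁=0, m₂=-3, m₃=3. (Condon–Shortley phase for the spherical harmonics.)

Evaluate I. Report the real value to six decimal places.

Rules hold: Σm=0, L=8 even, 2≤4≤4.
N = 3·7·9 = 189
Δ = 0!·2!·6!/9! = 1/252
Racah Σ t=0..0: t=0:+1/36 = 1/36
⇒ 3j(1 3 4; 0 0 0)² = 4/63, sgn +1
Racah Σ t=0..0: t=0:+1/720 = 1/720
⇒ 3j(1 3 4; 0 -3 3)² = 1/36, sgn -1
4πI² = N·(3j₀)²·(3jₘ)² = 1/3
I = -1·√(0.333333/4π) = -0.16286750

-0.162868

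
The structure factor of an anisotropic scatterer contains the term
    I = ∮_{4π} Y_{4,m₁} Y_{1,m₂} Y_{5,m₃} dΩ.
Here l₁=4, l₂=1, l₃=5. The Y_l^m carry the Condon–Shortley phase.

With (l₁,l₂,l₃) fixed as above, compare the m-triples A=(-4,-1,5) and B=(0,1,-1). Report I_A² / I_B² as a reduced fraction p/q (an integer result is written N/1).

Shared (l₁,l₂,l₃)=(4,1,5): N and (l;000)² cancel in I_A²/I_B².
A: Δ = 0!·8!·2!/11! = 1/495; Racah Σ t=0..0: t=0:+1/80640 = 1/80640; ⇒ 3j(4 1 5; -4 -1 5)² = 1/11, sgn +1
B: Δ = 0!·8!·2!/11! = 1/495; Racah Σ t=0..0: t=0:+1/1152 = 1/1152; ⇒ 3j(4 1 5; 0 1 -1)² = 1/33, sgn +1
I_A²/I_B² = (1/11)/(1/33) = 3/1

3/1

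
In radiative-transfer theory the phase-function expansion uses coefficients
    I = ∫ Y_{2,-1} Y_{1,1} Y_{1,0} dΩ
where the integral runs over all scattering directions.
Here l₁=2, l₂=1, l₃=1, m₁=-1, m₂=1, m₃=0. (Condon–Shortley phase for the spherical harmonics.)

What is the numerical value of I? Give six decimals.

-0.218510

Rules hold: Σm=0, L=4 even, 1≤1≤3.
N = 5·3·3 = 45
Δ = 2!·2!·0!/5! = 1/30
Racah Σ t=1..1: t=1:−1/1 = -1/1
⇒ 3j(2 1 1; 0 0 0)² = 2/15, sgn +1
Racah Σ t=2..2: t=2:+1/2 = 1/2
⇒ 3j(2 1 1; -1 1 0)² = 1/10, sgn -1
4πI² = N·(3j₀)²·(3jₘ)² = 3/5
I = -1·√(0.6/4π) = -0.21850969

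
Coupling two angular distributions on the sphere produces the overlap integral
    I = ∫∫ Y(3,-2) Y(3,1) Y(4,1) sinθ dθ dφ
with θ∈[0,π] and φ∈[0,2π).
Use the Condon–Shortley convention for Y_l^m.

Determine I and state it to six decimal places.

m-sum 0 ✓  L=10 even ✓  0≤4≤6 ✓
Π(2lᵢ+1) = 7×7×9 = 441
triangle coeff Δ(3,3,4) = 1/34650
Σ_t [0,2]: t=0:+1/72 t=1:−1/16 t=2:+1/72 = -5/144
(3j)²=2/77 [(3 3 4; 0 0 0)], sign=-1
Σ_t [1,2]: t=1:−1/144 t=2:+1/48 = 1/72
(3j)²=16/693 [(3 3 4; -2 1 1)], sign=-1
⇒ 4πI² = 32/121
I = (+1)√(32/121/(4π)) = 0.14506992

0.145070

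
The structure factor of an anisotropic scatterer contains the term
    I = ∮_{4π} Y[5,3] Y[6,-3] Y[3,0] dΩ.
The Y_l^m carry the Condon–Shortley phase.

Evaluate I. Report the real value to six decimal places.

m-sum 0 ✓  L=14 even ✓  1≤3≤11 ✓
Π(2lᵢ+1) = 11×13×7 = 1001
triangle coeff Δ(5,6,3) = 1/675675
Σ_t [3,5]: t=3:−1/8640 t=4:+1/2304 t=5:−1/8640 = 7/34560
(3j)²=7/429 [(5 6 3; 0 0 0)], sign=-1
Σ_t [0,2]: t=0:+1/483840 t=1:−1/20160 t=2:+1/17280 = 1/96768
(3j)²=1/1001 [(5 6 3; 3 -3 0)], sign=-1
⇒ 4πI² = 7/429
I = (+1)√(7/429/(4π)) = 0.03603425

0.036034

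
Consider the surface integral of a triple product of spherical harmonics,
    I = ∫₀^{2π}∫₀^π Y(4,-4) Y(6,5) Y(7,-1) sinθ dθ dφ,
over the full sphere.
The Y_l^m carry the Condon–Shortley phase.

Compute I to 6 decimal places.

L=17 odd ⇒ parity kills the (l;000) factor ⇒ I = 0

0.000000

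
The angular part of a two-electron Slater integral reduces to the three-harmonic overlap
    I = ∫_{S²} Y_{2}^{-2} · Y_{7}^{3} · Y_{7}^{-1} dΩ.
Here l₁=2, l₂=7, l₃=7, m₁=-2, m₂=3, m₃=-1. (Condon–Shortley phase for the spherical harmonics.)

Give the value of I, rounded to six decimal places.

Rules hold: Σm=0, L=16 even, 5≤7≤9.
N = 5·15·15 = 1125
Δ = 2!·2!·12!/17! = 1/185640
Racah Σ t=0..2: t=0:+1/2419200 t=1:−1/518400 t=2:+1/2419200 = -1/907200
⇒ 3j(2 7 7; 0 0 0)² = 56/3315, sgn +1
Racah Σ t=2..2: t=2:+1/3870720 = 1/3870720
⇒ 3j(2 7 7; -2 3 -1)² = 135/6188, sgn +1
4πI² = N·(3j₀)²·(3jₘ)² = 20250/48841
I = +1·√(0.414611/4π) = 0.18164160

0.181642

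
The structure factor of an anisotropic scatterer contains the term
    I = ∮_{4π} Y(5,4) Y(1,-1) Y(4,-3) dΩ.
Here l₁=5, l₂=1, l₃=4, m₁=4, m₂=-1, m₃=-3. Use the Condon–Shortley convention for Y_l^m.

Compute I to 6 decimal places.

0.294638

Checks pass: Σm=0; 10 even; l₃=4∈[4,6].
(2·5+1)(2·1+1)(2·4+1) = 297
Δ: 2! 8! 0! / 11! → 1/495
sum: t=1:−1/576 = -1/576
3j²(5 1 4; 0 0 0) = Δ·Π!·Σ² = 5/99  (sign -1)
sum: t=0:+1/10080 = 1/10080
3j²(5 1 4; 4 -1 -3) = Δ·Π!·Σ² = 4/55  (sign -1)
combine: 4πI² = 297·5/99·4/55 = 12/11
take √, sign +1: I = 0.29463840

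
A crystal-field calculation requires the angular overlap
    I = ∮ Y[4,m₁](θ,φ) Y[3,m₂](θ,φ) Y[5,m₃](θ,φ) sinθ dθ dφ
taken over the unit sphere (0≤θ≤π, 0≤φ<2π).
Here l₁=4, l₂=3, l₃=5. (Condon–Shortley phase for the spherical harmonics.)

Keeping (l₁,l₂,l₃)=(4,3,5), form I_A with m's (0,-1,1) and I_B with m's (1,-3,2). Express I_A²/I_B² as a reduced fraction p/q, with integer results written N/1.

Same 4,3,5: normalisation and zero-m 3j drop out of the ratio.
A: Δ: 2! 6! 4! / 13! → 1/180180; sum: t=0:+1/384 t=1:−1/216 t=2:+1/2304 = -11/6912; 3j²(4 3 5; 0 -1 1) = Δ·Π!·Σ² = 11/1638  (sign -1)
B: Δ: 2! 6! 4! / 13! → 1/180180; sum: t=0:+1/1728 = 1/1728; 3j²(4 3 5; 1 -3 2) = Δ·Π!·Σ² = 25/858  (sign -1)
I_A²/I_B² = (11/1638)/(25/858) = 121/525

121/525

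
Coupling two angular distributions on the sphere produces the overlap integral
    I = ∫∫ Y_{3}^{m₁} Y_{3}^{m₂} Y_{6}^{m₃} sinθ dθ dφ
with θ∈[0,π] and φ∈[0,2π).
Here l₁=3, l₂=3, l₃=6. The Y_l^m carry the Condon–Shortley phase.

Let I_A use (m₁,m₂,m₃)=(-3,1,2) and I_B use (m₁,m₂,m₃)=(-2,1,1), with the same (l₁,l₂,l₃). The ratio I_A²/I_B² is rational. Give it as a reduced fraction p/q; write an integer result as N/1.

l's match ⇒ only the (l;m) 3-j factors differ between A and B.
A: triangle coeff Δ(3,3,6) = 1/12012; Σ_t [0,0]: t=0:+1/34560 = 1/34560; (3j)²=1/429 [(3 3 6; -3 1 2)], sign=+1
B: triangle coeff Δ(3,3,6) = 1/12012; Σ_t [0,0]: t=0:+1/5760 = 1/5760; (3j)²=5/572 [(3 3 6; -2 1 1)], sign=-1
I_A²/I_B² = (1/429)/(5/572) = 4/15

4/15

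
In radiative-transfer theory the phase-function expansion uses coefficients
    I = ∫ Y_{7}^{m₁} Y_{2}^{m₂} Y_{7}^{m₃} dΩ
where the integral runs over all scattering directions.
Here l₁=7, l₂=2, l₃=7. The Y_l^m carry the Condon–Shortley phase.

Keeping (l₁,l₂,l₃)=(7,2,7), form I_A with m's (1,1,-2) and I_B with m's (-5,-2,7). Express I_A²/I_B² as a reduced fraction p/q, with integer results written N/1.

Same 7,2,7: normalisation and zero-m 3j drop out of the ratio.
A: Δ: 2! 12! 2! / 17! → 1/185640; sum: t=1:−1/1209600 t=2:+1/1935360 = -1/3225600; 3j²(7 2 7; 1 1 -2) = Δ·Π!·Σ² = 243/61880  (sign +1)
B: Δ: 2! 12! 2! / 17! → 1/185640; sum: t=0:+1/1916006400 = 1/1916006400; 3j²(7 2 7; -5 -2 7) = Δ·Π!·Σ² = 1/340  (sign +1)
I_A²/I_B² = (243/61880)/(1/340) = 243/182

243/182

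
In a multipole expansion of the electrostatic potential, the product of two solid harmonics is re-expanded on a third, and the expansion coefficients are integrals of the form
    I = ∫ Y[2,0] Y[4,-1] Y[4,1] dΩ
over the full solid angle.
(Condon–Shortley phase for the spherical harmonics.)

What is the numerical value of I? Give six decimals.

-0.139264

Checks pass: Σm=0; 10 even; l₃=4∈[2,6].
(2·2+1)(2·4+1)(2·4+1) = 405
Δ: 2! 2! 6! / 11! → 1/13860
sum: t=0:+1/192 t=1:−1/36 t=2:+1/192 = -5/288
3j²(2 4 4; 0 0 0) = Δ·Π!·Σ² = 20/693  (sign -1)
sum: t=0:+1/144 t=1:−1/48 t=2:+1/480 = -17/1440
3j²(2 4 4; 0 -1 1) = Δ·Π!·Σ² = 289/13860  (sign +1)
combine: 4πI² = 405·20/693·289/13860 = 1445/5929
take √, sign -1: I = -0.13926381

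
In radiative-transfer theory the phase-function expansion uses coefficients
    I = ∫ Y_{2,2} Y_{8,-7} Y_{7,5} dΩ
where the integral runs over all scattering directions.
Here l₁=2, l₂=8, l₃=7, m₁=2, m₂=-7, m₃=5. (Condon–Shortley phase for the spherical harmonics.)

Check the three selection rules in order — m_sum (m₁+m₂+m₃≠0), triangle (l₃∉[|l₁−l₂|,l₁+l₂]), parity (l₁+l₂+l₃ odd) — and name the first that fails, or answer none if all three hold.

Σmᵢ = 0  ✓
l₃∈[|l₁−l₂|,l₁+l₂]=[6,10], have l₃=7  ✓
Σlᵢ = 17 ⇒ odd  ✗

parity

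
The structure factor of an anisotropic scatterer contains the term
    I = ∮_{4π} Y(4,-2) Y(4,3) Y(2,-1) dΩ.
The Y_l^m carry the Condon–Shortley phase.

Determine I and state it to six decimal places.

m-sum 0 ✓  L=10 even ✓  0≤2≤8 ✓
Π(2lᵢ+1) = 9×9×5 = 405
triangle coeff Δ(4,4,2) = 1/13860
Σ_t [2,4]: t=2:+1/192 t=3:−1/36 t=4:+1/192 = -5/288
(3j)²=20/693 [(4 4 2; 0 0 0)], sign=-1
Σ_t [5,6]: t=5:−1/240 t=6:+1/1440 = -1/288
(3j)²=5/132 [(4 4 2; -2 3 -1)], sign=+1
⇒ 4πI² = 375/847
I = (-1)√(375/847/(4π)) = -0.18770204

-0.187702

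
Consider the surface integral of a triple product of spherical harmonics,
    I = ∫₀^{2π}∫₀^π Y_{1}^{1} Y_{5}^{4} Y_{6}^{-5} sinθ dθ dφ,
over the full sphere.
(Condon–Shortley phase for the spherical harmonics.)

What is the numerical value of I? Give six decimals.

m-sum 0 ✓  L=12 even ✓  4≤6≤6 ✓
Π(2lᵢ+1) = 3×11×13 = 429
triangle coeff Δ(1,5,6) = 1/858
Σ_t [0,0]: t=0:+1/14400 = 1/14400
(3j)²=6/143 [(1 5 6; 0 0 0)], sign=+1
Σ_t [0,0]: t=0:+1/725760 = 1/725760
(3j)²=5/78 [(1 5 6; 1 4 -5)], sign=-1
⇒ 4πI² = 15/13
I = (-1)√(15/13/(4π)) = -0.30301841

-0.303018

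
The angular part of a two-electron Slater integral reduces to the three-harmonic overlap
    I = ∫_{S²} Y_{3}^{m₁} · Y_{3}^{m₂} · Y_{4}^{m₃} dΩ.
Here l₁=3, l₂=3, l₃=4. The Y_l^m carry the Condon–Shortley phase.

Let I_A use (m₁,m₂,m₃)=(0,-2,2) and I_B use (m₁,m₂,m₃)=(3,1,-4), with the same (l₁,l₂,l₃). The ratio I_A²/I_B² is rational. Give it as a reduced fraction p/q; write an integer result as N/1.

1/14

Same 3,3,4: normalisation and zero-m 3j drop out of the ratio.
A: Δ: 2! 4! 4! / 11! → 1/34650; sum: t=0:+1/72 t=1:−1/96 = 1/288; 3j²(3 3 4; 0 -2 2) = Δ·Π!·Σ² = 1/462  (sign +1)
B: Δ: 2! 4! 4! / 11! → 1/34650; sum: t=0:+1/1152 = 1/1152; 3j²(3 3 4; 3 1 -4) = Δ·Π!·Σ² = 1/33  (sign +1)
I_A²/I_B² = (1/462)/(1/33) = 1/14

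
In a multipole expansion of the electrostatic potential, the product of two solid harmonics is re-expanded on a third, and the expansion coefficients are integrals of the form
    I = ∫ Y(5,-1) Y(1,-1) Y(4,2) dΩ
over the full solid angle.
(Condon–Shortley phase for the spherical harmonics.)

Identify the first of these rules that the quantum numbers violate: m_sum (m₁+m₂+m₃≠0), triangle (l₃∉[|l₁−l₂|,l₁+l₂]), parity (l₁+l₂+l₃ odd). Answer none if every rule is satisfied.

Σmᵢ = 0  ✓
l₃∈[|l₁−l₂|,l₁+l₂]=[4,6], have l₃=4  ✓
Σlᵢ = 10 ⇒ even  ✓

none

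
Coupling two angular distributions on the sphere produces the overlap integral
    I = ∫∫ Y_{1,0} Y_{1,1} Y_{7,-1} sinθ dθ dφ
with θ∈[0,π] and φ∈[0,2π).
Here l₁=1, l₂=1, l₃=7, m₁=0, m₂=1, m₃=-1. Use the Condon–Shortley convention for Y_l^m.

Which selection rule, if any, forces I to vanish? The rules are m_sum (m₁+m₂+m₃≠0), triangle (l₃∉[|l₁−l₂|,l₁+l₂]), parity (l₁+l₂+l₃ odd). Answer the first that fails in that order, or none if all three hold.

triangle

m₁+m₂+m₃ = 0 + 1 − 1 = 0  ✓
triangle: |1−1|=0 ≤ l₃=7 ≤ 1+1=2  ✗
parity: l₁+l₂+l₃ = 9 is odd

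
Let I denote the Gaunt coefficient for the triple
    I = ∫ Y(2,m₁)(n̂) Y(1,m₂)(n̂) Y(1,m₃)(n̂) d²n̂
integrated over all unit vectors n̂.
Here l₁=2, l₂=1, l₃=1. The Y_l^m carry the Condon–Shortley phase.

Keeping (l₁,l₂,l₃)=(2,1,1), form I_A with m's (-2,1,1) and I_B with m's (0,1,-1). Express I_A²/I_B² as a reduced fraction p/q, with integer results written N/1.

l's match ⇒ only the (l;m) 3-j factors differ between A and B.
A: triangle coeff Δ(2,1,1) = 1/30; Σ_t [2,2]: t=2:+1/4 = 1/4; (3j)²=1/5 [(2 1 1; -2 1 1)], sign=+1
B: triangle coeff Δ(2,1,1) = 1/30; Σ_t [2,2]: t=2:+1/4 = 1/4; (3j)²=1/30 [(2 1 1; 0 1 -1)], sign=+1
I_A²/I_B² = (1/5)/(1/30) = 6/1

6/1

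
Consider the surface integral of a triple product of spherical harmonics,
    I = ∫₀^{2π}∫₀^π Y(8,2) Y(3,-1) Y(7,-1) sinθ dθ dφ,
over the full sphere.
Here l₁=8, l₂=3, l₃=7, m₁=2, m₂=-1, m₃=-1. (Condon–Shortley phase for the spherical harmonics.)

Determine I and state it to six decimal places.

0.115043

m-sum 0 ✓  L=18 even ✓  5≤7≤11 ✓
Π(2lᵢ+1) = 17×7×15 = 1785
triangle coeff Δ(8,3,7) = 1/5290740
Σ_t [1,3]: t=1:−1/7257600 t=2:+1/2073600 t=3:−1/7257600 = 1/4838400
(3j)²=252/20995 [(8 3 7; 0 0 0)], sign=-1
Σ_t [0,2]: t=0:+1/24883200 t=1:−1/3628800 t=2:+1/7741440 = -37/348364800
(3j)²=1369/176358 [(8 3 7; 2 -1 -1)], sign=-1
⇒ 4πI² = 172494/1037153
I = (+1)√(172494/1037153/(4π)) = 0.11504312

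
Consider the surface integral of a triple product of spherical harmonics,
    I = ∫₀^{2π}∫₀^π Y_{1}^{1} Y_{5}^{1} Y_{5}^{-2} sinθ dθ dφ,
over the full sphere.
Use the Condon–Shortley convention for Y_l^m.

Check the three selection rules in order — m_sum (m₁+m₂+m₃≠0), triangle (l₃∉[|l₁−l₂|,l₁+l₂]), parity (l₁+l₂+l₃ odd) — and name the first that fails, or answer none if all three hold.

parity

azimuthal sum: 1 + 1 − 2 = 0  ✓
4 ≤ 5 ≤ 6 (triangle on l)  ✓
L = 1 + 5 + 5 = 11 (odd)  ✗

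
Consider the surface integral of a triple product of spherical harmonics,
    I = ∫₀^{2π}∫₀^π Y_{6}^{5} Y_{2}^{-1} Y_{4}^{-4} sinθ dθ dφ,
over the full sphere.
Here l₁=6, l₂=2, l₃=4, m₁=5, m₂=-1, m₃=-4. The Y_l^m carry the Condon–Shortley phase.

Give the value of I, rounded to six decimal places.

Rules hold: Σm=0, L=12 even, 4≤4≤8.
N = 13·5·9 = 585
Δ = 4!·8!·0!/13! = 1/6435
Racah Σ t=2..2: t=2:+1/2304 = 1/2304
⇒ 3j(6 2 4; 0 0 0)² = 5/143, sgn +1
Racah Σ t=1..1: t=1:−1/241920 = -1/241920
⇒ 3j(6 2 4; 5 -1 -4)² = 1/39, sgn -1
4πI² = N·(3j₀)²·(3jₘ)² = 75/143
I = -1·√(0.524476/4π) = -0.20429497

-0.204295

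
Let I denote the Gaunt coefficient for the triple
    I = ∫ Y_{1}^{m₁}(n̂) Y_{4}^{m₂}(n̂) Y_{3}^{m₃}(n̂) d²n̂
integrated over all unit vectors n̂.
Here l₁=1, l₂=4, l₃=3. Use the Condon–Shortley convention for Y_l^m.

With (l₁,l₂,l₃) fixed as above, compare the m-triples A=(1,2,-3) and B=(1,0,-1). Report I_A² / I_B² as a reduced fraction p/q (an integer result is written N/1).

1/6

l's match ⇒ only the (l;m) 3-j factors differ between A and B.
A: triangle coeff Δ(1,4,3) = 1/252; Σ_t [0,0]: t=0:+1/1440 = 1/1440; (3j)²=1/252 [(1 4 3; 1 2 -3)], sign=+1
B: triangle coeff Δ(1,4,3) = 1/252; Σ_t [0,0]: t=0:+1/96 = 1/96; (3j)²=1/42 [(1 4 3; 1 0 -1)], sign=+1
I_A²/I_B² = (1/252)/(1/42) = 1/6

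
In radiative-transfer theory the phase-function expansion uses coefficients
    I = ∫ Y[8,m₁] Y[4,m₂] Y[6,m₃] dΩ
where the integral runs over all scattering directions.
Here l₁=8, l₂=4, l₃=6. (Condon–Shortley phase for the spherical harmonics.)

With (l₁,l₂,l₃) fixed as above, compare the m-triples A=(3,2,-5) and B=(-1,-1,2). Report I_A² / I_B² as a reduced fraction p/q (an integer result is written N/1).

l's match ⇒ only the (l;m) 3-j factors differ between A and B.
A: triangle coeff Δ(8,4,6) = 1/23279256; Σ_t [4,5]: t=4:+1/34836480 t=5:−1/435456000 = 23/870912000; (3j)²=5819/705432 [(8 4 6; 3 2 -5)], sign=-1
B: triangle coeff Δ(8,4,6) = 1/23279256; Σ_t [1,3]: t=1:−1/19353600 t=2:+1/1451520 t=3:−1/1244160 = -29/174182400; (3j)²=841/554268 [(8 4 6; -1 -1 2)], sign=-1
I_A²/I_B² = (5819/705432)/(841/554268) = 64009/11774

64009/11774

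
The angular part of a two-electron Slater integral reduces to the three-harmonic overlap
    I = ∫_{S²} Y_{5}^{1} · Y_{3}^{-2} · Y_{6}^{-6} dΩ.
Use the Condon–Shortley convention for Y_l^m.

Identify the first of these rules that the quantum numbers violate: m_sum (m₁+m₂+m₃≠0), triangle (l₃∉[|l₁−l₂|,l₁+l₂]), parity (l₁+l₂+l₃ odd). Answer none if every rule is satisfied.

azimuthal sum: 1 − 2 − 6 = -7  ✗
2 ≤ 6 ≤ 8 (triangle on l)
L = 5 + 3 + 6 = 14 (even)

m_sum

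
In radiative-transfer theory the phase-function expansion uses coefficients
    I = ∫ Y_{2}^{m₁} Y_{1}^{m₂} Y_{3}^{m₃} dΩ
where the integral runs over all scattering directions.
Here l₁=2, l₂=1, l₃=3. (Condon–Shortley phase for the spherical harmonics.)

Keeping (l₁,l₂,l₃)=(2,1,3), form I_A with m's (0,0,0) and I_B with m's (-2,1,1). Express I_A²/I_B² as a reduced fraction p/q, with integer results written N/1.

Shared (l₁,l₂,l₃)=(2,1,3): N and (l;000)² cancel in I_A²/I_B².
A: Δ = 0!·4!·2!/7! = 1/105; Racah Σ t=0..0: t=0:+1/4 = 1/4; ⇒ 3j(2 1 3; 0 0 0)² = 3/35, sgn -1
B: Δ = 0!·4!·2!/7! = 1/105; Racah Σ t=0..0: t=0:+1/48 = 1/48; ⇒ 3j(2 1 3; -2 1 1)² = 1/105, sgn +1
I_A²/I_B² = (3/35)/(1/105) = 9/1

9/1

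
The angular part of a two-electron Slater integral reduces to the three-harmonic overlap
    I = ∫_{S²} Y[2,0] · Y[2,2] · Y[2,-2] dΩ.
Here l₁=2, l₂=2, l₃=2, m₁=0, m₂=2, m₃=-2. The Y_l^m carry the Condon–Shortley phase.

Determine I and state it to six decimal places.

m-sum 0 ✓  L=6 even ✓  0≤2≤4 ✓
Π(2lᵢ+1) = 5×5×5 = 125
triangle coeff Δ(2,2,2) = 1/630
Σ_t [0,2]: t=0:+1/8 t=1:−1/1 t=2:+1/8 = -3/4
(3j)²=2/35 [(2 2 2; 0 0 0)], sign=-1
Σ_t [2,2]: t=2:+1/8 = 1/8
(3j)²=2/35 [(2 2 2; 0 2 -2)], sign=+1
⇒ 4πI² = 20/49
I = (-1)√(20/49/(4π)) = -0.18022375

-0.180224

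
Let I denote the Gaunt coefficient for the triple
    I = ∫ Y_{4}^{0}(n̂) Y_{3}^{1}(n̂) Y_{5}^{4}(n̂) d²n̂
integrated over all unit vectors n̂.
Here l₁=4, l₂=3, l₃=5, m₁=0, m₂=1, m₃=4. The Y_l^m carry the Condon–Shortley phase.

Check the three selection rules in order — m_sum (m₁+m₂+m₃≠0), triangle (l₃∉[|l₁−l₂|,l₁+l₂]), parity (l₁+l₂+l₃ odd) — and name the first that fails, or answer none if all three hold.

m₁+m₂+m₃ = 0 + 1 + 4 = 5  ✗
triangle: |4−3|=1 ≤ l₃=5 ≤ 4+3=7
parity: l₁+l₂+l₃ = 12 is even

m_sum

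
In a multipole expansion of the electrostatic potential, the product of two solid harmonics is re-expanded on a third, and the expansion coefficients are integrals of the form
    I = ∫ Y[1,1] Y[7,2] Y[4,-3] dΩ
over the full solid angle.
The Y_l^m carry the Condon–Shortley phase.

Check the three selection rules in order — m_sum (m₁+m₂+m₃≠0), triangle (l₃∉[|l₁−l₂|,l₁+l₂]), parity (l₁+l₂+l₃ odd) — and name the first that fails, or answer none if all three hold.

Σmᵢ = 0  ✓
l₃∈[|l₁−l₂|,l₁+l₂]=[6,8], have l₃=4  ✗
Σlᵢ = 12 ⇒ even

triangle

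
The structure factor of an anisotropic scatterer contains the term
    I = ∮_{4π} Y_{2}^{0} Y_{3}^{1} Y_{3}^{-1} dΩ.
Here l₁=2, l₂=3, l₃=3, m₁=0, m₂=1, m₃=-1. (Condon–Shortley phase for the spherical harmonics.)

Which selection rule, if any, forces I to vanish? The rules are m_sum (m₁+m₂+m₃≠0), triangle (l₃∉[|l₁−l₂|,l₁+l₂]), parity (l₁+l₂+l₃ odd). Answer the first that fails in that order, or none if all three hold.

m₁+m₂+m₃ = 0 + 1 − 1 = 0  ✓
triangle: |2−3|=1 ≤ l₃=3 ≤ 2+3=5  ✓
parity: l₁+l₂+l₃ = 8 is even  ✓

none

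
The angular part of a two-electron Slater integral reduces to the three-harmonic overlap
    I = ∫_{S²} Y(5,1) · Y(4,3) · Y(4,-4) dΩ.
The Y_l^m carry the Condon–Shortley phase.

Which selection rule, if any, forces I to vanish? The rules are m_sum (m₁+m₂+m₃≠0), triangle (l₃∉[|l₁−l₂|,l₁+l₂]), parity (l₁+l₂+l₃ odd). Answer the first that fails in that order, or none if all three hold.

parity

Σmᵢ = 0  ✓
l₃∈[|l₁−l₂|,l₁+l₂]=[1,9], have l₃=4  ✓
Σlᵢ = 13 ⇒ odd  ✗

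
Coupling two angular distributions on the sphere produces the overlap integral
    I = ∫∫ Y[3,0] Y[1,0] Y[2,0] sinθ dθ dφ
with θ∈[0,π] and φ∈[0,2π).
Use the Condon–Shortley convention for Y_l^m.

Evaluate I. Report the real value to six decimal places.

Rules hold: Σm=0, L=6 even, 2≤2≤4.
N = 7·3·5 = 105
Δ = 2!·4!·0!/7! = 1/105
Racah Σ t=1..1: t=1:−1/4 = -1/4
⇒ 3j(3 1 2; 0 0 0)² = 3/35, sgn -1
(m-triple is (0,0,0) — same symbol as above.)
4πI² = N·(3j₀)²·(3jₘ)² = 27/35
I = +1·√(0.771429/4π) = 0.24776670

0.247767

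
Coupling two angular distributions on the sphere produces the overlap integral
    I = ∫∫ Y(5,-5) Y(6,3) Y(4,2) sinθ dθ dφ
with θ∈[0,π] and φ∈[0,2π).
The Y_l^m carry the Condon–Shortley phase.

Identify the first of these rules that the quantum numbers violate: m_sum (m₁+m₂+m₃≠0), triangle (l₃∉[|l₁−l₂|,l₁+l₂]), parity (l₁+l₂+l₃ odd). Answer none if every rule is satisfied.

parity

azimuthal sum: -5 + 3 + 2 = 0  ✓
1 ≤ 4 ≤ 11 (triangle on l)  ✓
L = 5 + 6 + 4 = 15 (odd)  ✗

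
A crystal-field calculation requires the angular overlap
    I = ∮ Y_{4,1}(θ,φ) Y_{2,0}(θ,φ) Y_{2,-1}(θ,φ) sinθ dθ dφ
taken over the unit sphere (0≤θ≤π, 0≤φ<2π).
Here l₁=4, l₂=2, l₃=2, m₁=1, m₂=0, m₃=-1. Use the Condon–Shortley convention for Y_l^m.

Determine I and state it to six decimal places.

-0.220728

Rules hold: Σm=0, L=8 even, 2≤2≤6.
N = 9·5·5 = 225
Δ = 4!·4!·0!/9! = 1/630
Racah Σ t=2..2: t=2:+1/16 = 1/16
⇒ 3j(4 2 2; 0 0 0)² = 2/35, sgn +1
Racah Σ t=2..2: t=2:+1/24 = 1/24
⇒ 3j(4 2 2; 1 0 -1)² = 1/21, sgn -1
4πI² = N·(3j₀)²·(3jₘ)² = 30/49
I = -1·√(0.612245/4π) = -0.22072812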